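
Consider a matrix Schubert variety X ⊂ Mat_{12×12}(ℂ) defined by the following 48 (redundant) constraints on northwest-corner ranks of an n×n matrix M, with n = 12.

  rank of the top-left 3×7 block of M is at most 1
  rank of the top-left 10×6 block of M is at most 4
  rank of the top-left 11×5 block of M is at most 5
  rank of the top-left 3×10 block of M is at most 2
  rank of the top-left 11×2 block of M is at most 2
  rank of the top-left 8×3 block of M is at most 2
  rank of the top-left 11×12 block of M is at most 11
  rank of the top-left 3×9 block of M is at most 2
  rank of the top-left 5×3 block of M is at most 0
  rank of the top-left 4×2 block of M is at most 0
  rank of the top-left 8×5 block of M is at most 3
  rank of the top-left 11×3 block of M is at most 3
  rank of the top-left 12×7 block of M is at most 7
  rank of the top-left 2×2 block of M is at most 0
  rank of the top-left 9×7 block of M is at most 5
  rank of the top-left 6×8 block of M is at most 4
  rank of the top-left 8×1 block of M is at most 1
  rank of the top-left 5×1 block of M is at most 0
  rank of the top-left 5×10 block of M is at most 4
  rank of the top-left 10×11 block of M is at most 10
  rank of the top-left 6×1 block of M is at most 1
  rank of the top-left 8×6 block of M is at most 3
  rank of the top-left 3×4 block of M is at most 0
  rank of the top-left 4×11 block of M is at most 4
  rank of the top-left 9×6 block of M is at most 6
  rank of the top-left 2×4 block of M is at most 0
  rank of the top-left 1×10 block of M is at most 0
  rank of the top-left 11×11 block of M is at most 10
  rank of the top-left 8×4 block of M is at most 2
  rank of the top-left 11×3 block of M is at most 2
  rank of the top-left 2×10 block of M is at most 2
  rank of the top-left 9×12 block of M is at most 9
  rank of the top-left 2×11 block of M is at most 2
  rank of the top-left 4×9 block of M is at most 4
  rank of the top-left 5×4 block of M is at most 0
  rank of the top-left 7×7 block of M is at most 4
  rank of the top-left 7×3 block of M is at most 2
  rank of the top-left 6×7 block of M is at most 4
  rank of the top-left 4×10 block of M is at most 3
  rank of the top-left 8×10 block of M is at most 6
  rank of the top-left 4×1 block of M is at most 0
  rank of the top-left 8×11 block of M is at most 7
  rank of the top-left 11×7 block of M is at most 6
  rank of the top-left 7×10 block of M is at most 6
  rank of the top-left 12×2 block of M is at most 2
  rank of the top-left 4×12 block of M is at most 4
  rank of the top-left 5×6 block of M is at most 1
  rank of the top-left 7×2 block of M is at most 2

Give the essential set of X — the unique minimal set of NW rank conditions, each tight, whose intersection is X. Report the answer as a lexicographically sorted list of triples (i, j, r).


Rank table r_w(12×12) implied by the 48 constraints:

  i=1: 0  0  0  0  0  0  0  0  0  0  1  1
  i=2: 0  0  0  0  1  1  1  1  1  1  2  2
  i=3: 0  0  0  0  1  1  1  2  2  2  3  3
  i=4: 0  0  0  0  1  1  2  3  3  3  4  4
  i=5: 0  0  0  0  1  1  2  3  4  4  5  5
  i=6: 1  1  1  1  2  2  3  4  5  5  6  6
  i=7: 1  2  2  2  3  3  4  5  6  6  7  7
  i=8: 1  2  2  2  3  3  4  5  6  6  7  8
  i=9: 1  2  2  3  4  4  5  6  7  7  8  9
  i=10: 1  2  2  3  4  4  5  6  7  8  9  10
  i=11: 1  2  2  3  4  5  6  7  8  9  10  11
  i=12: 1  2  3  4  5  6  7  8  9  10  11  12

giving w = (11, 5, 8, 7, 9, 1, 2, 12, 4, 10, 6, 3) via Δ²R.

|D(w)|=38, |Ess(w)|=9:

[(1, 10, 0), (3, 7, 1), (5, 4, 0), (5, 6, 1), (8, 4, 2), (8, 6, 3), (8, 10, 6), (10, 6, 4), (11, 3, 2)]


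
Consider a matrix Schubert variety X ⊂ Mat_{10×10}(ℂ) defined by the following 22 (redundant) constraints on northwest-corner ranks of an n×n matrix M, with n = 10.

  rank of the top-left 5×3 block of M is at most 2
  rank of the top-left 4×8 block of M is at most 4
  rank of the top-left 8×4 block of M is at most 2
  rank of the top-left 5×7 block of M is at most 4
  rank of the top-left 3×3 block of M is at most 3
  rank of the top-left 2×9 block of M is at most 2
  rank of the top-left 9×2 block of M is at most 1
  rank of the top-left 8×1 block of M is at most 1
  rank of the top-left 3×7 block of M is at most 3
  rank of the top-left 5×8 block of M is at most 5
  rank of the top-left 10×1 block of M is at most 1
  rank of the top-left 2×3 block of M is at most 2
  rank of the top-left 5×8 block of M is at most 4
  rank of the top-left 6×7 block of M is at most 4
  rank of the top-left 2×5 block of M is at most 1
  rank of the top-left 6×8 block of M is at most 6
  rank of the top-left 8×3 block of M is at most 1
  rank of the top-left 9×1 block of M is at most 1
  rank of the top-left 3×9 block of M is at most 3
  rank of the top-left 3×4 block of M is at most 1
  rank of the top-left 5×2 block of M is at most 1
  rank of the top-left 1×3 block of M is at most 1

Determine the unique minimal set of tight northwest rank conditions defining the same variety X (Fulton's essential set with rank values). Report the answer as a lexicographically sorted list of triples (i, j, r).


Rank table r_w(10×10) implied by the 22 constraints:

  i=1: 1  1  1  1  1  1  1  1  1  1
  i=2: 1  1  1  1  1  2  2  2  2  2
  i=3: 1  1  1  1  2  3  3  3  3  3
  i=4: 1  1  1  2  3  4  4  4  4  4
  i=5: 1  1  1  2  3  4  4  4  5  5
  i=6: 1  1  1  2  3  4  4  5  6  6
  i=7: 1  1  1  2  3  4  5  6  7  7
  i=8: 1  1  1  2  3  4  5  6  7  8
  i=9: 1  1  2  3  4  5  6  7  8  9
  i=10: 1  2  3  4  5  6  7  8  9  10

second differences of R give the permutation w = (1, 6, 5, 4, 9, 8, 7, 10, 3, 2).

|D(w)|=21, |Ess(w)|=6:

[(2, 5, 1), (3, 4, 1), (5, 8, 4), (6, 7, 4), (8, 3, 1), (9, 2, 1)]


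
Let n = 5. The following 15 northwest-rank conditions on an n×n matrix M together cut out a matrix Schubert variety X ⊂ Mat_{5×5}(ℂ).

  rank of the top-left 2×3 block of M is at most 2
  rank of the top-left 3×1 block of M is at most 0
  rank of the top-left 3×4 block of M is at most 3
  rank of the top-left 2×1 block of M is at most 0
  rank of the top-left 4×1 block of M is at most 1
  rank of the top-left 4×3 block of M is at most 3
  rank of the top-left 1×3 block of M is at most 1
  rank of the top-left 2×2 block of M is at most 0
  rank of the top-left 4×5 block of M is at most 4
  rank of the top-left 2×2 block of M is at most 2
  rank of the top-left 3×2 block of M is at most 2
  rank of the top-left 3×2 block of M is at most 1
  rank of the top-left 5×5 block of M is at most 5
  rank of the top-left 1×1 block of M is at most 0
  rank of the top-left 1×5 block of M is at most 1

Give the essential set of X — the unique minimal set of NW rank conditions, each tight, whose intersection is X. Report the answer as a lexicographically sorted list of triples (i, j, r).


Reconstructing r_w from the 15 given conditions:

  row 1: 0, 0, 1, 1, 1
  row 2: 0, 0, 1, 2, 2
  row 3: 0, 1, 2, 3, 3
  row 4: 1, 2, 3, 4, 4
  row 5: 1, 2, 3, 4, 5

reading off 1-entries of Δ²R: w = (3, 4, 2, 1, 5).

|D(w)|=5, |Ess(w)|=2:

[(2, 2, 0), (3, 1, 0)]


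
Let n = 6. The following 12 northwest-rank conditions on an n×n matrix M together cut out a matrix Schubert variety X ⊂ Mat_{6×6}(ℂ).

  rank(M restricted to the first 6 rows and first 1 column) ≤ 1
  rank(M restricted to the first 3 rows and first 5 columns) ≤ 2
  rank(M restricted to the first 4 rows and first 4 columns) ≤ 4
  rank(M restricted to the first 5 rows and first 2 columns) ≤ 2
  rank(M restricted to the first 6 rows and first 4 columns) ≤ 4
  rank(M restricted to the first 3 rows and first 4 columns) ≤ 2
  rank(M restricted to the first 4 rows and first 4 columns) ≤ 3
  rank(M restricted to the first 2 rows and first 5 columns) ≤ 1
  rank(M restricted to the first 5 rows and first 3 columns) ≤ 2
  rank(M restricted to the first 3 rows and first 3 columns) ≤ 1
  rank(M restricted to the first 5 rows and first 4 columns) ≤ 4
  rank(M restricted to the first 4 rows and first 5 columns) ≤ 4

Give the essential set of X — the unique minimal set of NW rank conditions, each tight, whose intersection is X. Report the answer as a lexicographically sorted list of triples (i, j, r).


Recovering R(i,j) via the rank-extension bound from the 12 conditions:

  1  1  1  1  1  1
  1  1  1  1  1  2
  1  1  1  2  2  3
  1  2  2  3  3  4
  1  2  2  3  4  5
  1  2  3  4  5  6

so w = (1, 6, 4, 2, 5, 3).

3 SE-corners of the 7-cell Rothe diagram give Ess(w):

[(2, 5, 1), (3, 3, 1), (5, 3, 2)]


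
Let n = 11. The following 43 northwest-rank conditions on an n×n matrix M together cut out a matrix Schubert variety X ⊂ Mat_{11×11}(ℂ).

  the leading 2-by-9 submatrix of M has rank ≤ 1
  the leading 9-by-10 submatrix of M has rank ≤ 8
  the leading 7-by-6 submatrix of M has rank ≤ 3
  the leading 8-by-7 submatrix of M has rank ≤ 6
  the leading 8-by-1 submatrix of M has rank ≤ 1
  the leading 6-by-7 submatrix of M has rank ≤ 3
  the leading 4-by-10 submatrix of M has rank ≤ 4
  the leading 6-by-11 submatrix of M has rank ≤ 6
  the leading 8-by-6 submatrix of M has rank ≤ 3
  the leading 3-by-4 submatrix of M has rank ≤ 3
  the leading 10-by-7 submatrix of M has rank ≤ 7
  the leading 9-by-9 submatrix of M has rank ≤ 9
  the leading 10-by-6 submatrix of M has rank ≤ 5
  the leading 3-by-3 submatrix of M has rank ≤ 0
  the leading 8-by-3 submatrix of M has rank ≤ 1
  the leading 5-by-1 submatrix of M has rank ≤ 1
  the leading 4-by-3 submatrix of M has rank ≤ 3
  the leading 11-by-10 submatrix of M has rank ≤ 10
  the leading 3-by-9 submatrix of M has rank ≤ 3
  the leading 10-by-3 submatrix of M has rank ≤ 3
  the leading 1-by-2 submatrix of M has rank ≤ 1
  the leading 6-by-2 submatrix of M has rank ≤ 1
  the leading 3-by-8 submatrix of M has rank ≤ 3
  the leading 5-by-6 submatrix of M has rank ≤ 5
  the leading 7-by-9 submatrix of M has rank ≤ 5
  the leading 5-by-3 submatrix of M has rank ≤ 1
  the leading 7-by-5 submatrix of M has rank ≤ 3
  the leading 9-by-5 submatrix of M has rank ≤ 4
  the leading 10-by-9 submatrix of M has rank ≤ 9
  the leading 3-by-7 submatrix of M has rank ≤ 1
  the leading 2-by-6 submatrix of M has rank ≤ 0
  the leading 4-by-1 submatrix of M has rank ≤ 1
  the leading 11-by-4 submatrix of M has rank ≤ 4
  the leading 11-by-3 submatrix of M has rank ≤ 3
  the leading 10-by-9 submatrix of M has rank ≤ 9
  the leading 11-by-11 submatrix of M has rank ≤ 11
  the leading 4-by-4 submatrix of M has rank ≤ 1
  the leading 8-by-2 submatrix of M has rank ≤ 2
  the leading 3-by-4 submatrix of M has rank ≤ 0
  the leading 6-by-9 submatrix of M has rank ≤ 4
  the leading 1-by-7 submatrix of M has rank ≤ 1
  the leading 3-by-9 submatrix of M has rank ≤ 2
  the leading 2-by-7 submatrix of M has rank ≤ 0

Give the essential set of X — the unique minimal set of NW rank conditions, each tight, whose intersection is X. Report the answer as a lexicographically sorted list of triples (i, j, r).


Propagating the 43 rank bounds to every northwest block:

  i=1: 0 0 0 0 0 0 0 1 1 1 1
  i=2: 0 0 0 0 0 0 0 1 1 2 2
  i=3: 0 0 0 0 1 1 1 2 2 3 3
  i=4: 1 1 1 1 2 2 2 3 3 4 4
  i=5: 1 1 1 2 3 3 3 4 4 5 5
  i=6: 1 1 1 2 3 3 3 4 4 5 6
  i=7: 1 1 1 2 3 3 4 5 5 6 7
  i=8: 1 1 1 2 3 3 4 5 6 7 8
  i=9: 1 2 2 3 4 4 5 6 7 8 9
  i=10: 1 2 3 4 5 5 6 7 8 9 10
  i=11: 1 2 3 4 5 6 7 8 9 10 11

reading off 1-entries of Δ²R: w = (8, 10, 5, 1, 4, 11, 7, 9, 2, 3, 6).

7 SE-corners of the 32-cell Rothe diagram give Ess(w):

[(2, 7, 0), (2, 9, 1), (3, 4, 0), (6, 7, 3), (6, 9, 4), (8, 3, 1), (8, 6, 3)]


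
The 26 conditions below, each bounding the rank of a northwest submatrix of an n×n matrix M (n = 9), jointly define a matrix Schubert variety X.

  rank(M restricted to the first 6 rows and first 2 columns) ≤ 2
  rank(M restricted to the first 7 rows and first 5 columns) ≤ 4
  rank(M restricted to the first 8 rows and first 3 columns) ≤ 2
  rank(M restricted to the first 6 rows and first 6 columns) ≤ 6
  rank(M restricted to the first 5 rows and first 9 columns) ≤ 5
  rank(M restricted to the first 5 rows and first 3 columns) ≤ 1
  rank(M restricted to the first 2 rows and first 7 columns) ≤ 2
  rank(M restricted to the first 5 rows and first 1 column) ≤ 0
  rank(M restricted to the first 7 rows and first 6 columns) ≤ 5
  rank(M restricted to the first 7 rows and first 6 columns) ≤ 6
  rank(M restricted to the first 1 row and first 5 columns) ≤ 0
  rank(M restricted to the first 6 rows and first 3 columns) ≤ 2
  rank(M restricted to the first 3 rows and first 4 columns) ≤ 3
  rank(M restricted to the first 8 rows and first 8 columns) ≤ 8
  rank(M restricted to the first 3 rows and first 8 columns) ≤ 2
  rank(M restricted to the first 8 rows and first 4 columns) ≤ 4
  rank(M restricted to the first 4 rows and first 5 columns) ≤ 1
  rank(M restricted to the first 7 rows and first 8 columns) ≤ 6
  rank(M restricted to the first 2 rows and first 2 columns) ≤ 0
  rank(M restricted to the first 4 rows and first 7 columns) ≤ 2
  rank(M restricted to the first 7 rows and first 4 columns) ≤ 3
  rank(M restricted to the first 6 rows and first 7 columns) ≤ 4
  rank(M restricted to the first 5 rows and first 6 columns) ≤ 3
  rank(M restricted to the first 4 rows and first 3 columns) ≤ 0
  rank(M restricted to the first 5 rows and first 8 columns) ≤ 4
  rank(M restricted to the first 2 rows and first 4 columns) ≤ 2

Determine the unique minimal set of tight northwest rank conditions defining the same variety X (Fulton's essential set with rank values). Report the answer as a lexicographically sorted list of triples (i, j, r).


Reconstructing r_w from the 26 given conditions:

  i=1: 0 | 0 | 0 | 0 | 0 | 1 | 1 | 1 | 1
  i=2: 0 | 0 | 0 | 1 | 1 | 2 | 2 | 2 | 2
  i=3: 0 | 0 | 0 | 1 | 1 | 2 | 2 | 2 | 3
  i=4: 0 | 0 | 0 | 1 | 1 | 2 | 2 | 3 | 4
  i=5: 0 | 1 | 1 | 2 | 2 | 3 | 3 | 4 | 5
  i=6: 1 | 2 | 2 | 3 | 3 | 4 | 4 | 5 | 6
  i=7: 1 | 2 | 2 | 3 | 4 | 5 | 5 | 6 | 7
  i=8: 1 | 2 | 2 | 3 | 4 | 5 | 6 | 7 | 8
  i=9: 1 | 2 | 3 | 4 | 5 | 6 | 7 | 8 | 9

second differences of R give the permutation w = (6, 4, 9, 8, 2, 1, 5, 7, 3).

|D(w)|=22, |Ess(w)|=7:

[(1, 5, 0), (3, 8, 2), (4, 3, 0), (4, 5, 1), (4, 7, 2), (5, 1, 0), (8, 3, 2)]


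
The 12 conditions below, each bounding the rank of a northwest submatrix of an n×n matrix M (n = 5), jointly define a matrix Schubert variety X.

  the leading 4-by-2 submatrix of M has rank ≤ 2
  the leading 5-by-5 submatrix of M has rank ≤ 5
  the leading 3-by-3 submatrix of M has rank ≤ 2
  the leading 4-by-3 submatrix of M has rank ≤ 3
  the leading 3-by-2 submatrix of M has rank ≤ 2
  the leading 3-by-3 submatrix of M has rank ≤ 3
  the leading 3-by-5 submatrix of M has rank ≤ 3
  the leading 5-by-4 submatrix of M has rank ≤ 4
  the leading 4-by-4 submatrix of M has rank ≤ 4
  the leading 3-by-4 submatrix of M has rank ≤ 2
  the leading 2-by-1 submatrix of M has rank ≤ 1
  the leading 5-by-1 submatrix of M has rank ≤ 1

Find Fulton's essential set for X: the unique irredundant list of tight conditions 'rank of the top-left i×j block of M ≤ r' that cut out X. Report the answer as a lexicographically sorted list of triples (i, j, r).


Rank table r_w(5×5) implied by the 12 constraints:

  row 1: 1 | 1 | 1 | 1 | 1
  row 2: 1 | 2 | 2 | 2 | 2
  row 3: 1 | 2 | 2 | 2 | 3
  row 4: 1 | 2 | 3 | 3 | 4
  row 5: 1 | 2 | 3 | 4 | 5

so w = (1, 2, 5, 3, 4).

1 SE-corner of the 2-cell Rothe diagram gives Ess(w):

[(3, 4, 2)]


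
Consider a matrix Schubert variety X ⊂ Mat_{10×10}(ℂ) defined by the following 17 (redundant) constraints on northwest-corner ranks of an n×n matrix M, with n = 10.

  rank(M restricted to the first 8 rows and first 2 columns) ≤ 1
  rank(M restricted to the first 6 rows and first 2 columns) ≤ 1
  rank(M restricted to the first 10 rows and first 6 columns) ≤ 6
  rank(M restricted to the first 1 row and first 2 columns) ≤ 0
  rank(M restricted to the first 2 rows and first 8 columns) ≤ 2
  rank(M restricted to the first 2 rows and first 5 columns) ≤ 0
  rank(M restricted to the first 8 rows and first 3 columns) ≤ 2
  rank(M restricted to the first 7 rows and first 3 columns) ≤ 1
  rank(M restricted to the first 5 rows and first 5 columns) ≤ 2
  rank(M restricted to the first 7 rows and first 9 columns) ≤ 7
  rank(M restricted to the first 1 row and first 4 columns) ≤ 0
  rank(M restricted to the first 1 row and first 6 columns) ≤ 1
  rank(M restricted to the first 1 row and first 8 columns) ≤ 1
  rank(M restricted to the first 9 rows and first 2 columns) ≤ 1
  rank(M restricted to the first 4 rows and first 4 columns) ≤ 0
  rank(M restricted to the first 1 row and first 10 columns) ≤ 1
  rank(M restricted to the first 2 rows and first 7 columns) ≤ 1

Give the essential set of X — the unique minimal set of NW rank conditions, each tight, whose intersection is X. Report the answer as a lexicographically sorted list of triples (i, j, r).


Recovering R(i,j) via the rank-extension bound from the 17 conditions:

  0 0 0 0 0 1 1 1 1 1
  0 0 0 0 0 1 1 2 2 2
  0 0 0 0 1 2 2 3 3 3
  0 0 0 0 1 2 3 4 4 4
  1 1 1 1 2 3 4 5 5 5
  1 1 1 2 3 4 5 6 6 6
  1 1 1 2 3 4 5 6 7 7
  1 1 2 3 4 5 6 7 8 8
  1 1 2 3 4 5 6 7 8 9
  1 2 3 4 5 6 7 8 9 10

so w = (6, 8, 5, 7, 1, 4, 9, 3, 10, 2).

|D(w)|=25, |Ess(w)|=5:

[(2, 5, 0), (2, 7, 1), (4, 4, 0), (7, 3, 1), (9, 2, 1)]


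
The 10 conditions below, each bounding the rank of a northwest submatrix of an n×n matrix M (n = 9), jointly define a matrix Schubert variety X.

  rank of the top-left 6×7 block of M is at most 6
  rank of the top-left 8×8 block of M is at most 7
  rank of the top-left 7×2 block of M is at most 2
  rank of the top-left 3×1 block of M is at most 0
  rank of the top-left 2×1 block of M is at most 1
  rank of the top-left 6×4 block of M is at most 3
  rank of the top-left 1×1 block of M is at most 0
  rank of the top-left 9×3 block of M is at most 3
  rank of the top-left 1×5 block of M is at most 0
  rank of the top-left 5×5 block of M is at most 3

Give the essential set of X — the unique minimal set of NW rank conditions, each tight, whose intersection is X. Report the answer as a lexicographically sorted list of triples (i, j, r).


Computing R[i][j] = min implied NW-rank bound (n=9, 10 conditions):

  row 1: 0 | 0 | 0 | 0 | 0 | 1 | 1 | 1 | 1
  row 2: 0 | 1 | 1 | 1 | 1 | 2 | 2 | 2 | 2
  row 3: 0 | 1 | 2 | 2 | 2 | 3 | 3 | 3 | 3
  row 4: 1 | 2 | 3 | 3 | 3 | 4 | 4 | 4 | 4
  row 5: 1 | 2 | 3 | 3 | 3 | 4 | 5 | 5 | 5
  row 6: 1 | 2 | 3 | 3 | 4 | 5 | 6 | 6 | 6
  row 7: 1 | 2 | 3 | 4 | 5 | 6 | 7 | 7 | 7
  row 8: 1 | 2 | 3 | 4 | 5 | 6 | 7 | 7 | 8
  row 9: 1 | 2 | 3 | 4 | 5 | 6 | 7 | 8 | 9

hence w(1..9) = (6, 2, 3, 1, 7, 5, 4, 9, 8).

5 SE-corners of the 11-cell Rothe diagram give Ess(w):

[(1, 5, 0), (3, 1, 0), (5, 5, 3), (6, 4, 3), (8, 8, 7)]


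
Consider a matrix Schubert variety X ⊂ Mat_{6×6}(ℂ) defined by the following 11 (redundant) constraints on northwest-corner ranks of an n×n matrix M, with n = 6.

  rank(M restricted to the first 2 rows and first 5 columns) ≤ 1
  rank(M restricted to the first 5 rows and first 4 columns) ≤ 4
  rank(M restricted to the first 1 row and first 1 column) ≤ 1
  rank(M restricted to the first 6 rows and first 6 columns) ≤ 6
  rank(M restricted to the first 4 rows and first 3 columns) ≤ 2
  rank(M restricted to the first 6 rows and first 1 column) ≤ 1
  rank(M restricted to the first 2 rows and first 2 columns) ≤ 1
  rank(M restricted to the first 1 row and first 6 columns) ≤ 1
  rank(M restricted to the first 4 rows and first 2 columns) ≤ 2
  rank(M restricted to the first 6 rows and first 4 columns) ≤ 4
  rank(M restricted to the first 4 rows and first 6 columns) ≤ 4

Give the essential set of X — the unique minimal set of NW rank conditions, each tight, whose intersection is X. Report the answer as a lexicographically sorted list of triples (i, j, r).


Recovering R(i,j) via the rank-extension bound from the 11 conditions:

  R[1]: 1, 1, 1, 1, 1, 1
  R[2]: 1, 1, 1, 1, 1, 2
  R[3]: 1, 2, 2, 2, 2, 3
  R[4]: 1, 2, 2, 3, 3, 4
  R[5]: 1, 2, 3, 4, 4, 5
  R[6]: 1, 2, 3, 4, 5, 6

hence w(1..6) = (1, 6, 2, 4, 3, 5).

|D(w)|=5, |Ess(w)|=2:

[(2, 5, 1), (4, 3, 2)]


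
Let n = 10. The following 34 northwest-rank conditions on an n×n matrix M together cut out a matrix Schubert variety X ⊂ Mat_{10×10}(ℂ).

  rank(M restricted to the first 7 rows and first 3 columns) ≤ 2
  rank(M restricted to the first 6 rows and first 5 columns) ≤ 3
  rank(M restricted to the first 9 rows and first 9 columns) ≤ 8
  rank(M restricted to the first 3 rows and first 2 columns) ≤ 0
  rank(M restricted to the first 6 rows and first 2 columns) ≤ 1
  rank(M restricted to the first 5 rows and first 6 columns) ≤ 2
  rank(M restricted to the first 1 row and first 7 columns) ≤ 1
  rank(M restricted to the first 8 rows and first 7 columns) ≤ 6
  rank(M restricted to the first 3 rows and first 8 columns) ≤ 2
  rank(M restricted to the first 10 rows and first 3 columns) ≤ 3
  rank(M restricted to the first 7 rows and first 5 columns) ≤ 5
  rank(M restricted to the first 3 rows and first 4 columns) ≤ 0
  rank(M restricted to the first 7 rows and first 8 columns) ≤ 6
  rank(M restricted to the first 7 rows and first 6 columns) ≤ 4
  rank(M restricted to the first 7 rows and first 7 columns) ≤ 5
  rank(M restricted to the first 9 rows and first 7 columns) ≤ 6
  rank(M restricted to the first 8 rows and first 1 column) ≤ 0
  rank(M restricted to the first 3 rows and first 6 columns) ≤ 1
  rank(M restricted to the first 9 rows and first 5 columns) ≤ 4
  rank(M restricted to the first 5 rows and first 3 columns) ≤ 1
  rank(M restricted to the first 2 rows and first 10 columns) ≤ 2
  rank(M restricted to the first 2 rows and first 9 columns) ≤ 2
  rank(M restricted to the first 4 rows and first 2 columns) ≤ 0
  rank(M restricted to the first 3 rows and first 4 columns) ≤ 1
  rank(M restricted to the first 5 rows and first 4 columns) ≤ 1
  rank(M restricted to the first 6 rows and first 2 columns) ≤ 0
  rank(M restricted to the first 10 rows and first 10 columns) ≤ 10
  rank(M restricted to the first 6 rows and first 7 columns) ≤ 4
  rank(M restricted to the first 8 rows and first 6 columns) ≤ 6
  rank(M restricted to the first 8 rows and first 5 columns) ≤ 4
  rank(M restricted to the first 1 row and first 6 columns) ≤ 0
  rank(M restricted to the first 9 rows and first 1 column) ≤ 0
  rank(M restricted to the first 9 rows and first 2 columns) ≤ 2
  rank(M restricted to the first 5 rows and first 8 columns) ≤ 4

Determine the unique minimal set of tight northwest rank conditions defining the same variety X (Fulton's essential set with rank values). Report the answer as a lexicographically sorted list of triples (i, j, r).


Recovering R(i,j) via the rank-extension bound from the 34 conditions:

  0, 0, 0, 0, 0, 0, 1, 1, 1, 1
  0, 0, 0, 0, 1, 1, 2, 2, 2, 2
  0, 0, 0, 0, 1, 1, 2, 2, 3, 3
  0, 0, 1, 1, 2, 2, 3, 3, 4, 4
  0, 0, 1, 1, 2, 2, 3, 4, 5, 5
  0, 0, 1, 2, 3, 3, 4, 5, 6, 6
  0, 1, 2, 3, 4, 4, 5, 6, 7, 7
  0, 1, 2, 3, 4, 5, 6, 7, 8, 8
  0, 1, 2, 3, 4, 5, 6, 7, 8, 9
  1, 2, 3, 4, 5, 6, 7, 8, 9, 10

giving w = (7, 5, 9, 3, 8, 4, 2, 6, 10, 1) via Δ²R.

Fulton essential set (8 of the 27 Rothe cells):

[(1, 6, 0), (3, 4, 0), (3, 6, 1), (3, 8, 2), (5, 4, 1), (5, 6, 2), (6, 2, 0), (9, 1, 0)]


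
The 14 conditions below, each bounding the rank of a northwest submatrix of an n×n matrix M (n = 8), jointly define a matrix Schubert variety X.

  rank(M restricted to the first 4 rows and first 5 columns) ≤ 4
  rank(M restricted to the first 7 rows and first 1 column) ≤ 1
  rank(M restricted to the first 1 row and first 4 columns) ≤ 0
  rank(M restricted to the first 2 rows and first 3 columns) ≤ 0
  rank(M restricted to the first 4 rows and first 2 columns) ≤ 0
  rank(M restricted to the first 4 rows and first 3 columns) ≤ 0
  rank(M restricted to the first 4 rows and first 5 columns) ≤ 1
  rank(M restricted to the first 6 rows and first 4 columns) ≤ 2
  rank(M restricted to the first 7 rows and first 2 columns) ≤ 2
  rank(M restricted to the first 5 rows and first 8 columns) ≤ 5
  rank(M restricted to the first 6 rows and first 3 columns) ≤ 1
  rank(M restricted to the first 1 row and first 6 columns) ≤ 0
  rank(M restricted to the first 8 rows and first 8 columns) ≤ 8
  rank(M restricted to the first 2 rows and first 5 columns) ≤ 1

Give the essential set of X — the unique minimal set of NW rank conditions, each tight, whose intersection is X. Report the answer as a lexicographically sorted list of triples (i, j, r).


Reconstructing r_w from the 14 given conditions:

  0 | 0 | 0 | 0 | 0 | 0 | 1 | 1
  0 | 0 | 0 | 1 | 1 | 1 | 2 | 2
  0 | 0 | 0 | 1 | 1 | 2 | 3 | 3
  0 | 0 | 0 | 1 | 1 | 2 | 3 | 4
  1 | 1 | 1 | 2 | 2 | 3 | 4 | 5
  1 | 1 | 1 | 2 | 3 | 4 | 5 | 6
  1 | 2 | 2 | 3 | 4 | 5 | 6 | 7
  1 | 2 | 3 | 4 | 5 | 6 | 7 | 8

second differences of R give the permutation w = (7, 4, 6, 8, 1, 5, 2, 3).

4 SE-corners of the 19-cell Rothe diagram give Ess(w):

[(1, 6, 0), (4, 3, 0), (4, 5, 1), (6, 3, 1)]


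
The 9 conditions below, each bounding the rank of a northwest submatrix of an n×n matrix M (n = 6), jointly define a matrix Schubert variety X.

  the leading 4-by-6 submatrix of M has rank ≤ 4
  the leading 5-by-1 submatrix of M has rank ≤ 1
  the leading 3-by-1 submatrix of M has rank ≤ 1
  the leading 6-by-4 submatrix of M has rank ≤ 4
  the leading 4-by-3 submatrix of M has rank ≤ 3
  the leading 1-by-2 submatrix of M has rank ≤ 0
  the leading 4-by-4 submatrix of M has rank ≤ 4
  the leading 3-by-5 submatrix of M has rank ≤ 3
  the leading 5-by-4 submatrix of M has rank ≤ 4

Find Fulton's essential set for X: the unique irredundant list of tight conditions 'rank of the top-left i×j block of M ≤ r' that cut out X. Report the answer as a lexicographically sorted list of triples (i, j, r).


Computing R[i][j] = min implied NW-rank bound (n=6, 9 conditions):

  i=1: 0, 0, 1, 1, 1, 1
  i=2: 1, 1, 2, 2, 2, 2
  i=3: 1, 2, 3, 3, 3, 3
  i=4: 1, 2, 3, 4, 4, 4
  i=5: 1, 2, 3, 4, 5, 5
  i=6: 1, 2, 3, 4, 5, 6

giving w = (3, 1, 2, 4, 5, 6) via Δ²R.

Fulton essential set (1 of the 2 Rothe cells):

[(1, 2, 0)]


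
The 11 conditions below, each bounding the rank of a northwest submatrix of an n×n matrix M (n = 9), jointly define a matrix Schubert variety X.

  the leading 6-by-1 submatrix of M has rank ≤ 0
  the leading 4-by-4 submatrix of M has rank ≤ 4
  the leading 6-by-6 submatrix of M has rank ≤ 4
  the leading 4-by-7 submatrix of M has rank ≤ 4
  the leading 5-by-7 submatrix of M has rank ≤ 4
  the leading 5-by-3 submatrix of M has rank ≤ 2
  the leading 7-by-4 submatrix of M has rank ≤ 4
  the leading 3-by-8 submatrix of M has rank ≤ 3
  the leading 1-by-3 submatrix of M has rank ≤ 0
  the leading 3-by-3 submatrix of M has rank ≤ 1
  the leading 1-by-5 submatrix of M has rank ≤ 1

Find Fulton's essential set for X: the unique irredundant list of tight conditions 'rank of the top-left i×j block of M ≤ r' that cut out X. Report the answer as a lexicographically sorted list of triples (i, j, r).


Reconstructing r_w from the 11 given conditions:

  R[1]: 0 | 0 | 0 | 1 | 1 | 1 | 1 | 1 | 1
  R[2]: 0 | 1 | 1 | 2 | 2 | 2 | 2 | 2 | 2
  R[3]: 0 | 1 | 1 | 2 | 3 | 3 | 3 | 3 | 3
  R[4]: 0 | 1 | 2 | 3 | 4 | 4 | 4 | 4 | 4
  R[5]: 0 | 1 | 2 | 3 | 4 | 4 | 4 | 5 | 5
  R[6]: 0 | 1 | 2 | 3 | 4 | 4 | 5 | 6 | 6
  R[7]: 1 | 2 | 3 | 4 | 5 | 5 | 6 | 7 | 7
  R[8]: 1 | 2 | 3 | 4 | 5 | 6 | 7 | 8 | 8
  R[9]: 1 | 2 | 3 | 4 | 5 | 6 | 7 | 8 | 9

the unique w with this rank table is (4, 2, 5, 3, 8, 7, 1, 6, 9).

D(w) has 12 cells with 5 SE-corners; essential set:

[(1, 3, 0), (3, 3, 1), (5, 7, 4), (6, 1, 0), (6, 6, 4)]


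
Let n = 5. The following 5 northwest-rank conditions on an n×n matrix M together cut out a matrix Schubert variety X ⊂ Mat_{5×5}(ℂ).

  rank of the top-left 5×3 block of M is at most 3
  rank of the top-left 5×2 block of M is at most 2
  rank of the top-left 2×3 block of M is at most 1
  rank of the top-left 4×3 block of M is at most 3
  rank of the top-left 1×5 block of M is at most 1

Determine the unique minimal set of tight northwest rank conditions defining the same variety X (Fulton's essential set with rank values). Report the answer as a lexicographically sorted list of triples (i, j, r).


Computing R[i][j] = min implied NW-rank bound (n=5, 5 conditions):

  R[1]: 1 1 1 1 1
  R[2]: 1 1 1 2 2
  R[3]: 1 2 2 3 3
  R[4]: 1 2 3 4 4
  R[5]: 1 2 3 4 5

hence w(1..5) = (1, 4, 2, 3, 5).

|D(w)|=2, |Ess(w)|=1:

[(2, 3, 1)]


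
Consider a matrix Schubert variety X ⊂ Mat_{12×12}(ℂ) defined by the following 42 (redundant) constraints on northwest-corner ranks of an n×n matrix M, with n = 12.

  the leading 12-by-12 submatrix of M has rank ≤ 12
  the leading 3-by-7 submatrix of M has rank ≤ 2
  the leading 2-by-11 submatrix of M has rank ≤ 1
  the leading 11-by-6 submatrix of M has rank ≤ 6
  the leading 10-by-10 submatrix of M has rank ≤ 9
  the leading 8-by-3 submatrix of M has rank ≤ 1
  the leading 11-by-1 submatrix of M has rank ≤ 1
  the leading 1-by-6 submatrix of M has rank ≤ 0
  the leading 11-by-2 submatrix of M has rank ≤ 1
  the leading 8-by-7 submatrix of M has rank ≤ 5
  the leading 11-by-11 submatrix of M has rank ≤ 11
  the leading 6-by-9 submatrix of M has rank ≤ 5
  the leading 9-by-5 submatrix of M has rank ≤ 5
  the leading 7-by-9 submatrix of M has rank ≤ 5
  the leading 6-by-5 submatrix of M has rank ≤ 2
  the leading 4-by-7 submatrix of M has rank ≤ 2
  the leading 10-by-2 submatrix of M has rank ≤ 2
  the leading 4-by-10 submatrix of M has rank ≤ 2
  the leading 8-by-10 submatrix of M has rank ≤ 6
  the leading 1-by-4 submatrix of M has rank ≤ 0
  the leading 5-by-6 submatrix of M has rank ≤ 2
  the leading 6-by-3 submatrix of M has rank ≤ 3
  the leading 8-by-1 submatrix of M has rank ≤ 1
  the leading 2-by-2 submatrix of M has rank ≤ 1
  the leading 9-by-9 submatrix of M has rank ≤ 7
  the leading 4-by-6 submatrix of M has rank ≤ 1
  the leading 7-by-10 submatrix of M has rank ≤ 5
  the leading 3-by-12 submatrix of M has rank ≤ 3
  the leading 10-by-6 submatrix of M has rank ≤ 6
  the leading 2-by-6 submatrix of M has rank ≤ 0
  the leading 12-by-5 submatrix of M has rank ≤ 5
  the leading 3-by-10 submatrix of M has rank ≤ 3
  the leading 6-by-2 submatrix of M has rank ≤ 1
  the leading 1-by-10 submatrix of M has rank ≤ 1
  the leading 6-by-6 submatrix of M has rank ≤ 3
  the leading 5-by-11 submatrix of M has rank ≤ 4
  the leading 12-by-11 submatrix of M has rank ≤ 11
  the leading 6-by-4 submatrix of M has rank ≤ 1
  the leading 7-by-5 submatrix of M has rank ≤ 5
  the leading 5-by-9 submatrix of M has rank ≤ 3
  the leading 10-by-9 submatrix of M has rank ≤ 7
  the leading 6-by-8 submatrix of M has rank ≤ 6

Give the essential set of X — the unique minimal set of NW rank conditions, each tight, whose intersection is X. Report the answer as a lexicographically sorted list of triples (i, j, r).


Reconstructing r_w from the 42 given conditions:

  0  0  0  0  0  0  1  1  1  1  1  1
  0  0  0  0  0  0  1  1  1  1  1  2
  1  1  1  1  1  1  2  2  2  2  2  3
  1  1  1  1  1  1  2  2  2  2  3  4
  1  1  1  1  2  2  3  3  3  3  4  5
  1  1  1  1  2  3  4  4  4  4  5  6
  1  1  1  2  3  4  5  5  5  5  6  7
  1  1  1  2  3  4  5  6  6  6  7  8
  1  1  2  3  4  5  6  7  7  7  8  9
  1  1  2  3  4  5  6  7  7  8  9  10
  1  1  2  3  4  5  6  7  8  9  10  11
  1  2  3  4  5  6  7  8  9  10  11  12

reading off 1-entries of Δ²R: w = (7, 12, 1, 11, 5, 6, 4, 8, 3, 10, 9, 2).

8 SE-corners of the 38-cell Rothe diagram give Ess(w):

[(2, 6, 0), (2, 11, 1), (4, 6, 1), (4, 10, 2), (6, 4, 1), (8, 3, 1), (10, 9, 7), (11, 2, 1)]


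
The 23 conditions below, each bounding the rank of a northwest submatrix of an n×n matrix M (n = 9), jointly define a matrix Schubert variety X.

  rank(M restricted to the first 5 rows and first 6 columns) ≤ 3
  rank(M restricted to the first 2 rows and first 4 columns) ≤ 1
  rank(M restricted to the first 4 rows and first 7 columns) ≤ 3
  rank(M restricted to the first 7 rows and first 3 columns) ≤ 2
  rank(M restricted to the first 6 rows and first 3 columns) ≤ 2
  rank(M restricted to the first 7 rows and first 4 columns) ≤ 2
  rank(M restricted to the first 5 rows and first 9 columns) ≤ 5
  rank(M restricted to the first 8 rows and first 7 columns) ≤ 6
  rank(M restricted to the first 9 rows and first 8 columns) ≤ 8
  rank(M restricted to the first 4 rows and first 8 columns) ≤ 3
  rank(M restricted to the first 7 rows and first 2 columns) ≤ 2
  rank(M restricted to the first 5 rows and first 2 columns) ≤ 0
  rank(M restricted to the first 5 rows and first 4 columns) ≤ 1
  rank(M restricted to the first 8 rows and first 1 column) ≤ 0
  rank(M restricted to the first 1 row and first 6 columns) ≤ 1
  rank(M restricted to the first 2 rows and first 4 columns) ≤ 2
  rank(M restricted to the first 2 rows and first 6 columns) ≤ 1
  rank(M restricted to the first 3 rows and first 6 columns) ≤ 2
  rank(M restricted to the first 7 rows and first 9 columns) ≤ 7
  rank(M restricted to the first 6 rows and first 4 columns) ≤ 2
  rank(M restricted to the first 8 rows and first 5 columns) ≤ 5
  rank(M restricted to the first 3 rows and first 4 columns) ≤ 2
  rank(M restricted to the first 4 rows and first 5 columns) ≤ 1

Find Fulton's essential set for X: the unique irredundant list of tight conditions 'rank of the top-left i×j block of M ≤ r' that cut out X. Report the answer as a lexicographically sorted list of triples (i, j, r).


Computing R[i][j] = min implied NW-rank bound (n=9, 23 conditions):

  0  0  1  1  1  1  1  1  1
  0  0  1  1  1  1  2  2  2
  0  0  1  1  1  2  3  3  3
  0  0  1  1  1  2  3  3  4
  0  0  1  1  2  3  4  4  5
  0  1  2  2  3  4  5  5  6
  0  1  2  2  3  4  5  6  7
  0  1  2  3  4  5  6  7  8
  1  2  3  4  5  6  7  8  9

reading off 1-entries of Δ²R: w = (3, 7, 6, 9, 5, 2, 8, 4, 1).

7 SE-corners of the 23-cell Rothe diagram give Ess(w):

[(2, 6, 1), (4, 5, 1), (4, 8, 3), (5, 2, 0), (5, 4, 1), (7, 4, 2), (8, 1, 0)]


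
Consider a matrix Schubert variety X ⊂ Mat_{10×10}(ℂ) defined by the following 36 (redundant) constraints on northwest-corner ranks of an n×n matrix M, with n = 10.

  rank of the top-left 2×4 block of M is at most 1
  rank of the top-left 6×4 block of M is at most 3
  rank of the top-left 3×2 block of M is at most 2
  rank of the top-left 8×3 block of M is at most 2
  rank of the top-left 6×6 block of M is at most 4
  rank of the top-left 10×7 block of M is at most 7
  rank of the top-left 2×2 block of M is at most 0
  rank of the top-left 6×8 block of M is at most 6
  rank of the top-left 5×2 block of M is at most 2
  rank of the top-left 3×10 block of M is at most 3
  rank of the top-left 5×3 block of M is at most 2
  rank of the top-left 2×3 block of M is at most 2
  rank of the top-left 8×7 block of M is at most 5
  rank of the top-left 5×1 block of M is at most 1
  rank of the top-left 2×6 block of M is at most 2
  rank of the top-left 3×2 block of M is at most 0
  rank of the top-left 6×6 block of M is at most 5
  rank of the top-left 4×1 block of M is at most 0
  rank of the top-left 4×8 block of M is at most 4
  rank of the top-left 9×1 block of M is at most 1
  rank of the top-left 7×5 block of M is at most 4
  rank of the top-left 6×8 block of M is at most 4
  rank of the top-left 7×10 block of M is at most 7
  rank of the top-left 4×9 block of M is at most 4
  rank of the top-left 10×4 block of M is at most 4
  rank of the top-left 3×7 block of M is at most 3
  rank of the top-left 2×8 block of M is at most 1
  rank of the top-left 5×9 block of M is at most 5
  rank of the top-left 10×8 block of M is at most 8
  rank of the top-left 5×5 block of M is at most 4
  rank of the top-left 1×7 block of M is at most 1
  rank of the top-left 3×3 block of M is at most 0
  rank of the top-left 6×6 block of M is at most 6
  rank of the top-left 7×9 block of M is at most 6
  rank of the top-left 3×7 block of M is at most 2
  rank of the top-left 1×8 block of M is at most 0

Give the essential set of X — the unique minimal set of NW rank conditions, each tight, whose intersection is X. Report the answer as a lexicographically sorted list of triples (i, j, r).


Propagating the 36 rank bounds to every northwest block:

  R[1]: 0, 0, 0, 0, 0, 0, 0, 0, 1, 1
  R[2]: 0, 0, 0, 1, 1, 1, 1, 1, 2, 2
  R[3]: 0, 0, 0, 1, 2, 2, 2, 2, 3, 3
  R[4]: 0, 1, 1, 2, 3, 3, 3, 3, 4, 4
  R[5]: 1, 2, 2, 3, 4, 4, 4, 4, 5, 5
  R[6]: 1, 2, 2, 3, 4, 4, 4, 4, 5, 6
  R[7]: 1, 2, 2, 3, 4, 5, 5, 5, 6, 7
  R[8]: 1, 2, 2, 3, 4, 5, 5, 6, 7, 8
  R[9]: 1, 2, 3, 4, 5, 6, 6, 7, 8, 9
  R[10]: 1, 2, 3, 4, 5, 6, 7, 8, 9, 10

the unique w with this rank table is (9, 4, 5, 2, 1, 10, 6, 8, 3, 7).

ℓ(w)=22; the 6 essential cells (i,j,r):

[(1, 8, 0), (3, 3, 0), (4, 1, 0), (6, 8, 4), (8, 3, 2), (8, 7, 5)]


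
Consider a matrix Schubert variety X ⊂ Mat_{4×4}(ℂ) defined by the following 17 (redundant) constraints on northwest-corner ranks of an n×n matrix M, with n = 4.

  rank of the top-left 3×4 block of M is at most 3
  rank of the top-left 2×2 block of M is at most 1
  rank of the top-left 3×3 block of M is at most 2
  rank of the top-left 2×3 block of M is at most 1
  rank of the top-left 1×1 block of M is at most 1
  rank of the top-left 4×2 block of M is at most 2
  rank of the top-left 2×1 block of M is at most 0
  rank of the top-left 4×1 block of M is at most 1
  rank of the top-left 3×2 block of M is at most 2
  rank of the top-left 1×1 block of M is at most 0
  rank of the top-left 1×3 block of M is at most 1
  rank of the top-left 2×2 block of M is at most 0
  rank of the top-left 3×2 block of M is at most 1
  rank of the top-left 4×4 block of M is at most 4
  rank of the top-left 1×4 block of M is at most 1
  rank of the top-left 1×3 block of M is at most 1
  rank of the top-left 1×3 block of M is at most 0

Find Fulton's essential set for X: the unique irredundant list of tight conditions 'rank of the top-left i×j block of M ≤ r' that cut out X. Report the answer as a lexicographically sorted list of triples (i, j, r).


Computing R[i][j] = min implied NW-rank bound (n=4, 17 conditions):

  0, 0, 0, 1
  0, 0, 1, 2
  1, 1, 2, 3
  1, 2, 3, 4

reading off 1-entries of Δ²R: w = (4, 3, 1, 2).

D(w) has 5 cells with 2 SE-corners; essential set:

[(1, 3, 0), (2, 2, 0)]


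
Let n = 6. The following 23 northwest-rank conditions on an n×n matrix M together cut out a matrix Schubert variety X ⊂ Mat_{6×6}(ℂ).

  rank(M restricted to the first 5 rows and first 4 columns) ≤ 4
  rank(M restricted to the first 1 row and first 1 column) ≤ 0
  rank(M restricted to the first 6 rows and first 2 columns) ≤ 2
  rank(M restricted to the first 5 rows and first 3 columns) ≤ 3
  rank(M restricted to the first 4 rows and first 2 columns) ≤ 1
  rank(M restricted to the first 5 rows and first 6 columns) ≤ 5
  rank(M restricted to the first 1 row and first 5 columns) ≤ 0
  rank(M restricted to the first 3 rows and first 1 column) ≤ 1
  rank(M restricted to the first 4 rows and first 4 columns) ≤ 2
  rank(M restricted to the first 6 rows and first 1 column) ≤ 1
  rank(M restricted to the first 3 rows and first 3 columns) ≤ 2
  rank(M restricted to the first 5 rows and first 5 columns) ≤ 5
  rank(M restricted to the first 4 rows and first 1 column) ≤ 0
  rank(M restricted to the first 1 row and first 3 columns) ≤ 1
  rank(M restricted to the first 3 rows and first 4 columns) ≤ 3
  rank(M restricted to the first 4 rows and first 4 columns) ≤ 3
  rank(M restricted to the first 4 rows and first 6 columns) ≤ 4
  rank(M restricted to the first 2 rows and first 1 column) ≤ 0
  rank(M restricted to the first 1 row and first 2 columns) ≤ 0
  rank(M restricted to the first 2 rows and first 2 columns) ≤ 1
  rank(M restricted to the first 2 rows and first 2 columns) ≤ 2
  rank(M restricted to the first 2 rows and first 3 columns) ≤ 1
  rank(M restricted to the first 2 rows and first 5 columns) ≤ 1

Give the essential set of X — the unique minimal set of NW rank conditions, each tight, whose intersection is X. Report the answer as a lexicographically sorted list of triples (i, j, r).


Propagating the 23 rank bounds to every northwest block:

  0 | 0 | 0 | 0 | 0 | 1
  0 | 1 | 1 | 1 | 1 | 2
  0 | 1 | 2 | 2 | 2 | 3
  0 | 1 | 2 | 2 | 3 | 4
  1 | 2 | 3 | 3 | 4 | 5
  1 | 2 | 3 | 4 | 5 | 6

hence w(1..6) = (6, 2, 3, 5, 1, 4).

Rothe diagram D(w) (9 cells), 3 SE-corners (essential conditions):

[(1, 5, 0), (4, 1, 0), (4, 4, 2)]
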